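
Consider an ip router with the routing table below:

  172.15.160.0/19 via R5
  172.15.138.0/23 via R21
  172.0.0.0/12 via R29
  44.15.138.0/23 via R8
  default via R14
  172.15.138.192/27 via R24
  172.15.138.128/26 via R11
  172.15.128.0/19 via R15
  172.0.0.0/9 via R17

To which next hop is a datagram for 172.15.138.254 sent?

Routes whose prefix contains 172.15.138.254:
  0.0.0.0/0 (default, matches everything) -> R14
  172.0.0.0/9 (172.0.0.0 - 172.127.255.255) -> R17
  172.0.0.0/12 (172.0.0.0 - 172.15.255.255) -> R29
  172.15.128.0/19 (172.15.128.0 - 172.15.159.255) -> R15
  172.15.138.0/23 (172.15.138.0 - 172.15.139.255) -> R21
More-specific entries that do NOT match:
  172.15.138.192/27 (172.15.138.192 - 172.15.138.223) does not contain 172.15.138.254
  172.15.138.128/26 (172.15.138.128 - 172.15.138.191) does not contain 172.15.138.254
Longest matching prefix is /23 -> next hop R21.

R21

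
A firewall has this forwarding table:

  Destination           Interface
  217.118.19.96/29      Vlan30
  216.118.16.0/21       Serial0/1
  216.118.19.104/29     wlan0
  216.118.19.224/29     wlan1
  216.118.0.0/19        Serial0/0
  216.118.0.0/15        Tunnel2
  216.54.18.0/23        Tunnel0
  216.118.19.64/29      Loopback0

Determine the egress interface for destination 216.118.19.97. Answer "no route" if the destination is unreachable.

Serial0/1

Routes whose prefix contains 216.118.19.97:
  216.118.0.0/15 (216.118.0.0 - 216.119.255.255) -> Tunnel2
  216.118.0.0/19 (216.118.0.0 - 216.118.31.255) -> Serial0/0
  216.118.16.0/21 (216.118.16.0 - 216.118.23.255) -> Serial0/1
More-specific entries that do NOT match:
  217.118.19.96/29 (217.118.19.96 - 217.118.19.103) does not contain 216.118.19.97
  216.118.19.104/29 (216.118.19.104 - 216.118.19.111) does not contain 216.118.19.97
  216.118.19.224/29 (216.118.19.224 - 216.118.19.231) does not contain 216.118.19.97
  216.118.19.64/29 (216.118.19.64 - 216.118.19.71) does not contain 216.118.19.97
  216.54.18.0/23 (216.54.18.0 - 216.54.19.255) does not contain 216.118.19.97
Longest matching prefix is /21 -> interface Serial0/1.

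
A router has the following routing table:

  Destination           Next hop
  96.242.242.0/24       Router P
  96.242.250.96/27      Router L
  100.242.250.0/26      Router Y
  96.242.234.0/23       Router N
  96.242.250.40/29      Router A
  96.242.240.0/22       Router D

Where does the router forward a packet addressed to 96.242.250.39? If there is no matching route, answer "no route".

No entry's prefix contains 96.242.250.39; there is no default route.

no route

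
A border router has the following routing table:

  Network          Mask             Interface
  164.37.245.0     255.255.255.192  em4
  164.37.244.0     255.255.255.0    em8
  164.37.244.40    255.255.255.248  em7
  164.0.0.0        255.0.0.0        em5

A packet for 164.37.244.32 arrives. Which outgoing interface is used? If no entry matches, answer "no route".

em8

Routes whose prefix contains 164.37.244.32:
  164.0.0.0/8 (164.0.0.0 - 164.255.255.255) -> em5
  164.37.244.0/24 (164.37.244.0 - 164.37.244.255) -> em8
More-specific entries that do NOT match:
  164.37.244.40/29 (164.37.244.40 - 164.37.244.47) does not contain 164.37.244.32
  164.37.245.0/26 (164.37.245.0 - 164.37.245.63) does not contain 164.37.244.32
Longest matching prefix is /24 -> interface em8.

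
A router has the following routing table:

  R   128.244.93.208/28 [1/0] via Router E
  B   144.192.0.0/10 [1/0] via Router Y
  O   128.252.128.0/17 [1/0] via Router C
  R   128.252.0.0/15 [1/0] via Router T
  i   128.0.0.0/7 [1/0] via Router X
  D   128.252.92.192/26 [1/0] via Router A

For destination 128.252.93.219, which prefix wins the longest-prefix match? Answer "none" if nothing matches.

128.252.0.0/15

Entries matching 128.252.93.219:
  128.0.0.0/7 (128.0.0.0 - 129.255.255.255)
  128.252.0.0/15 (128.252.0.0 - 128.253.255.255)
Most specific is 128.252.0.0/15.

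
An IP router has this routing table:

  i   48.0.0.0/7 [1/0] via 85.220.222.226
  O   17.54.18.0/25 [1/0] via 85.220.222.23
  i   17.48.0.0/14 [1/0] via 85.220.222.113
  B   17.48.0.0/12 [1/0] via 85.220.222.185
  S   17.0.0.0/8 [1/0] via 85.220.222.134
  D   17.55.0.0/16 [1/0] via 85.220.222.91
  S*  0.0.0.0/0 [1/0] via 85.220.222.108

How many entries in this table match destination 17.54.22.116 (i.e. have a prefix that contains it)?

3

Prefixes containing 17.54.22.116:
  0.0.0.0/0 (default, matches everything)
  17.0.0.0/8 (17.0.0.0 - 17.255.255.255)
  17.48.0.0/12 (17.48.0.0 - 17.63.255.255)
Total matching entries: 3.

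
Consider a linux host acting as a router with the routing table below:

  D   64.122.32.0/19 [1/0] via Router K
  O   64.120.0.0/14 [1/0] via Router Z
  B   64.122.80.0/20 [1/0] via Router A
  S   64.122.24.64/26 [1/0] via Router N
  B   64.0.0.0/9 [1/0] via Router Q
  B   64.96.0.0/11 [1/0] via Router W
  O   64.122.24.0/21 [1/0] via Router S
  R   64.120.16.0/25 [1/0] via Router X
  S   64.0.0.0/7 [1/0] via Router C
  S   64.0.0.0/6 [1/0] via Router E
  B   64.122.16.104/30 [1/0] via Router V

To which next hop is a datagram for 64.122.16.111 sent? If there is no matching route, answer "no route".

Router Z

Routes whose prefix contains 64.122.16.111:
  64.0.0.0/6 (64.0.0.0 - 67.255.255.255) -> Router E
  64.0.0.0/7 (64.0.0.0 - 65.255.255.255) -> Router C
  64.0.0.0/9 (64.0.0.0 - 64.127.255.255) -> Router Q
  64.96.0.0/11 (64.96.0.0 - 64.127.255.255) -> Router W
  64.120.0.0/14 (64.120.0.0 - 64.123.255.255) -> Router Z
More-specific entries that do NOT match:
  64.122.16.104/30 (64.122.16.104 - 64.122.16.107) does not contain 64.122.16.111
  64.122.24.64/26 (64.122.24.64 - 64.122.24.127) does not contain 64.122.16.111
  64.120.16.0/25 (64.120.16.0 - 64.120.16.127) does not contain 64.122.16.111
  64.122.24.0/21 (64.122.24.0 - 64.122.31.255) does not contain 64.122.16.111
  64.122.80.0/20 (64.122.80.0 - 64.122.95.255) does not contain 64.122.16.111
  64.122.32.0/19 (64.122.32.0 - 64.122.63.255) does not contain 64.122.16.111
Longest matching prefix is /14 -> next hop Router Z.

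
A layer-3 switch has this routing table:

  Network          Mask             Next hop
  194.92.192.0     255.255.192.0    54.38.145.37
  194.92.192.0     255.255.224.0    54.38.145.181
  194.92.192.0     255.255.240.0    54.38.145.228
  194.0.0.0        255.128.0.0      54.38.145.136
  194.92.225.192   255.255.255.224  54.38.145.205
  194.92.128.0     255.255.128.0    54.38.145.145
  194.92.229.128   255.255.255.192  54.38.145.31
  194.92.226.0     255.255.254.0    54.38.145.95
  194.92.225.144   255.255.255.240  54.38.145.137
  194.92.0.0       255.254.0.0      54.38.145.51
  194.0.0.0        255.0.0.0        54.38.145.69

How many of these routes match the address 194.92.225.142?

5

Prefixes containing 194.92.225.142:
  194.0.0.0/8 (194.0.0.0 - 194.255.255.255)
  194.0.0.0/9 (194.0.0.0 - 194.127.255.255)
  194.92.0.0/15 (194.92.0.0 - 194.93.255.255)
  194.92.128.0/17 (194.92.128.0 - 194.92.255.255)
  194.92.192.0/18 (194.92.192.0 - 194.92.255.255)
Total matching entries: 5.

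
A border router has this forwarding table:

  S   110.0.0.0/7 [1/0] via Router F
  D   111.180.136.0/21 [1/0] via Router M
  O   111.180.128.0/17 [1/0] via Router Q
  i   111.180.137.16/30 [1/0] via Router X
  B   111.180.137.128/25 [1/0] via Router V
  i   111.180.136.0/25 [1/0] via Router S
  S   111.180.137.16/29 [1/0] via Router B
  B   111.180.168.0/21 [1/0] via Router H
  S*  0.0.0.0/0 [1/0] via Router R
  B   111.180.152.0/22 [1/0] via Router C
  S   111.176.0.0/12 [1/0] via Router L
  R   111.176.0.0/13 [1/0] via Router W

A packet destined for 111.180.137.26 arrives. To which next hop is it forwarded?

Routes whose prefix contains 111.180.137.26:
  0.0.0.0/0 (default, matches everything) -> Router R
  110.0.0.0/7 (110.0.0.0 - 111.255.255.255) -> Router F
  111.176.0.0/12 (111.176.0.0 - 111.191.255.255) -> Router L
  111.176.0.0/13 (111.176.0.0 - 111.183.255.255) -> Router W
  111.180.128.0/17 (111.180.128.0 - 111.180.255.255) -> Router Q
  111.180.136.0/21 (111.180.136.0 - 111.180.143.255) -> Router M
More-specific entries that do NOT match:
  111.180.137.16/30 (111.180.137.16 - 111.180.137.19) does not contain 111.180.137.26
  111.180.137.16/29 (111.180.137.16 - 111.180.137.23) does not contain 111.180.137.26
  111.180.137.128/25 (111.180.137.128 - 111.180.137.255) does not contain 111.180.137.26
  111.180.136.0/25 (111.180.136.0 - 111.180.136.127) does not contain 111.180.137.26
  111.180.152.0/22 (111.180.152.0 - 111.180.155.255) does not contain 111.180.137.26
Longest matching prefix is /21 -> next hop Router M.

Router M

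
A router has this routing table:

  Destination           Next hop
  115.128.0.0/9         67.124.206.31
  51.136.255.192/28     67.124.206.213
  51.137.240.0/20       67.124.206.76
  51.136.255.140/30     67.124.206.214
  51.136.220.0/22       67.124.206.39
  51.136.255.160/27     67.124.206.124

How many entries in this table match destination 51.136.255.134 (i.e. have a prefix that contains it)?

No listed prefix contains 51.136.255.134.
Total matching entries: 0.

0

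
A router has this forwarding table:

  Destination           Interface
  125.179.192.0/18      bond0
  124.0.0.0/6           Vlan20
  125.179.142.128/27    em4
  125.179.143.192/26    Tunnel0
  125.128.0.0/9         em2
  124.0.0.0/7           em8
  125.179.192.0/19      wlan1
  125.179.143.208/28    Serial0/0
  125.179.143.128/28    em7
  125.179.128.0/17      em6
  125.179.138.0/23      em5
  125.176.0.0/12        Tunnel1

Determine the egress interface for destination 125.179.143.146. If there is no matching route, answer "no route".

em6

Routes whose prefix contains 125.179.143.146:
  124.0.0.0/6 (124.0.0.0 - 127.255.255.255) -> Vlan20
  124.0.0.0/7 (124.0.0.0 - 125.255.255.255) -> em8
  125.128.0.0/9 (125.128.0.0 - 125.255.255.255) -> em2
  125.176.0.0/12 (125.176.0.0 - 125.191.255.255) -> Tunnel1
  125.179.128.0/17 (125.179.128.0 - 125.179.255.255) -> em6
More-specific entries that do NOT match:
  125.179.143.208/28 (125.179.143.208 - 125.179.143.223) does not contain 125.179.143.146
  125.179.143.128/28 (125.179.143.128 - 125.179.143.143) does not contain 125.179.143.146
  125.179.142.128/27 (125.179.142.128 - 125.179.142.159) does not contain 125.179.143.146
  125.179.143.192/26 (125.179.143.192 - 125.179.143.255) does not contain 125.179.143.146
  125.179.138.0/23 (125.179.138.0 - 125.179.139.255) does not contain 125.179.143.146
  125.179.192.0/19 (125.179.192.0 - 125.179.223.255) does not contain 125.179.143.146
  125.179.192.0/18 (125.179.192.0 - 125.179.255.255) does not contain 125.179.143.146
Longest matching prefix is /17 -> interface em6.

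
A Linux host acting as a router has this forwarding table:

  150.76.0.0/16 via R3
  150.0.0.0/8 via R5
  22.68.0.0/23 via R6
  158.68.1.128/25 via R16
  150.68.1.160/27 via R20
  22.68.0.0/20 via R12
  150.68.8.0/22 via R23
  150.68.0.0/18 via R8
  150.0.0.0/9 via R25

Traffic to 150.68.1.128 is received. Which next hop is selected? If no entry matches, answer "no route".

Routes whose prefix contains 150.68.1.128:
  150.0.0.0/8 (150.0.0.0 - 150.255.255.255) -> R5
  150.0.0.0/9 (150.0.0.0 - 150.127.255.255) -> R25
  150.68.0.0/18 (150.68.0.0 - 150.68.63.255) -> R8
More-specific entries that do NOT match:
  150.68.1.160/27 (150.68.1.160 - 150.68.1.191) does not contain 150.68.1.128
  158.68.1.128/25 (158.68.1.128 - 158.68.1.255) does not contain 150.68.1.128
  22.68.0.0/23 (22.68.0.0 - 22.68.1.255) does not contain 150.68.1.128
  150.68.8.0/22 (150.68.8.0 - 150.68.11.255) does not contain 150.68.1.128
  22.68.0.0/20 (22.68.0.0 - 22.68.15.255) does not contain 150.68.1.128
Longest matching prefix is /18 -> next hop R8.

R8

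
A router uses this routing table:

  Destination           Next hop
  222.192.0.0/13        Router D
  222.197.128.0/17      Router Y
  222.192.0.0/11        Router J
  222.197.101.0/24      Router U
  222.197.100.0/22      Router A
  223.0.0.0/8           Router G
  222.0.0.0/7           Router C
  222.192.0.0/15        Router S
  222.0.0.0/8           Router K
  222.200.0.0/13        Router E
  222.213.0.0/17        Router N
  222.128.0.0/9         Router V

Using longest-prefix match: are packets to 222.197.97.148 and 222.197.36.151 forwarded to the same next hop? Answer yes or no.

yes

222.197.97.148: longest match 222.192.0.0/13 -> Router D
222.197.36.151: longest match 222.192.0.0/13 -> Router D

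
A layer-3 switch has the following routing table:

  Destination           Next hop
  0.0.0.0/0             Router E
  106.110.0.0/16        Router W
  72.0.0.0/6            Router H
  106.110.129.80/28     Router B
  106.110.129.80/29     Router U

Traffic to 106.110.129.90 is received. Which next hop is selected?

Router B

Routes whose prefix contains 106.110.129.90:
  0.0.0.0/0 (default, matches everything) -> Router E
  106.110.0.0/16 (106.110.0.0 - 106.110.255.255) -> Router W
  106.110.129.80/28 (106.110.129.80 - 106.110.129.95) -> Router B
More-specific entries that do NOT match:
  106.110.129.80/29 (106.110.129.80 - 106.110.129.87) does not contain 106.110.129.90
Longest matching prefix is /28 -> next hop Router B.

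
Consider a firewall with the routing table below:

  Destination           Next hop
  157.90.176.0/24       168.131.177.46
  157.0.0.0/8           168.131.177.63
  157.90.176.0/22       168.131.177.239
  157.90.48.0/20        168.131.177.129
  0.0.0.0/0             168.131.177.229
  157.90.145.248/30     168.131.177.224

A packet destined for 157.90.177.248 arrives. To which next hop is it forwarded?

168.131.177.239

Routes whose prefix contains 157.90.177.248:
  0.0.0.0/0 (default, matches everything) -> 168.131.177.229
  157.0.0.0/8 (157.0.0.0 - 157.255.255.255) -> 168.131.177.63
  157.90.176.0/22 (157.90.176.0 - 157.90.179.255) -> 168.131.177.239
More-specific entries that do NOT match:
  157.90.145.248/30 (157.90.145.248 - 157.90.145.251) does not contain 157.90.177.248
  157.90.176.0/24 (157.90.176.0 - 157.90.176.255) does not contain 157.90.177.248
Longest matching prefix is /22 -> next hop 168.131.177.239.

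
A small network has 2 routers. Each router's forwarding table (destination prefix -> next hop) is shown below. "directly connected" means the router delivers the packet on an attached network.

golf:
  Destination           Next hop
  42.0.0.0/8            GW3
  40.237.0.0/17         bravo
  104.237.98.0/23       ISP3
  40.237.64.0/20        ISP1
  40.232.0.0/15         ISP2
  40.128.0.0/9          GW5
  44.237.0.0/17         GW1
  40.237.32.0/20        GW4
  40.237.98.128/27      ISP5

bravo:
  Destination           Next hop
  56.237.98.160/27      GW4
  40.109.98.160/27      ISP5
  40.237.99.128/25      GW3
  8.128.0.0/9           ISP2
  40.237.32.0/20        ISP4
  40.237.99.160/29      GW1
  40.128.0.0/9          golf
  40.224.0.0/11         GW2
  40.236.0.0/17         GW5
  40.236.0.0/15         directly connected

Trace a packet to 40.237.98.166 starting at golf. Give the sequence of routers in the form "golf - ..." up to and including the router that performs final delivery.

golf - bravo

At golf: longest match for 40.237.98.166 is 40.237.0.0/17 -> bravo
At bravo: longest match for 40.237.98.166 is 40.236.0.0/15 -> directly connected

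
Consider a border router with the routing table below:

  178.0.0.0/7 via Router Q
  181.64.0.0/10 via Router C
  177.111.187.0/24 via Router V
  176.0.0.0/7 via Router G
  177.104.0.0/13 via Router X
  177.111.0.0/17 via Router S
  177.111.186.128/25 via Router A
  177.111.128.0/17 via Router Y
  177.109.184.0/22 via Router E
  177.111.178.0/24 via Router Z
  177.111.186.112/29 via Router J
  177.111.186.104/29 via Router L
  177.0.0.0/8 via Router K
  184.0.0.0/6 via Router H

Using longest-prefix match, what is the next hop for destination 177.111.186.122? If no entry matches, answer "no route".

Routes whose prefix contains 177.111.186.122:
  176.0.0.0/7 (176.0.0.0 - 177.255.255.255) -> Router G
  177.0.0.0/8 (177.0.0.0 - 177.255.255.255) -> Router K
  177.104.0.0/13 (177.104.0.0 - 177.111.255.255) -> Router X
  177.111.128.0/17 (177.111.128.0 - 177.111.255.255) -> Router Y
More-specific entries that do NOT match:
  177.111.186.112/29 (177.111.186.112 - 177.111.186.119) does not contain 177.111.186.122
  177.111.186.104/29 (177.111.186.104 - 177.111.186.111) does not contain 177.111.186.122
  177.111.186.128/25 (177.111.186.128 - 177.111.186.255) does not contain 177.111.186.122
  177.111.187.0/24 (177.111.187.0 - 177.111.187.255) does not contain 177.111.186.122
  177.111.178.0/24 (177.111.178.0 - 177.111.178.255) does not contain 177.111.186.122
  177.109.184.0/22 (177.109.184.0 - 177.109.187.255) does not contain 177.111.186.122
Longest matching prefix is /17 -> next hop Router Y.

Router Y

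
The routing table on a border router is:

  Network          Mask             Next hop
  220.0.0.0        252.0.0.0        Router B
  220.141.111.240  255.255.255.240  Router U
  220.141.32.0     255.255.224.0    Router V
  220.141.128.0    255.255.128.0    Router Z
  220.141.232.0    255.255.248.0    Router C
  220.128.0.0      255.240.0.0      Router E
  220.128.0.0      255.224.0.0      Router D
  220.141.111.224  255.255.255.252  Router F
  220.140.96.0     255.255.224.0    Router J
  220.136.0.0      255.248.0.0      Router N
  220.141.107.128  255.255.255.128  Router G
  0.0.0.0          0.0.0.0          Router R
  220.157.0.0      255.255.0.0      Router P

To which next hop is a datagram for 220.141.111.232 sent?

Router N

Routes whose prefix contains 220.141.111.232:
  0.0.0.0/0 (default, matches everything) -> Router R
  220.0.0.0/6 (220.0.0.0 - 223.255.255.255) -> Router B
  220.128.0.0/11 (220.128.0.0 - 220.159.255.255) -> Router D
  220.128.0.0/12 (220.128.0.0 - 220.143.255.255) -> Router E
  220.136.0.0/13 (220.136.0.0 - 220.143.255.255) -> Router N
More-specific entries that do NOT match:
  220.141.111.224/30 (220.141.111.224 - 220.141.111.227) does not contain 220.141.111.232
  220.141.111.240/28 (220.141.111.240 - 220.141.111.255) does not contain 220.141.111.232
  220.141.107.128/25 (220.141.107.128 - 220.141.107.255) does not contain 220.141.111.232
  220.141.232.0/21 (220.141.232.0 - 220.141.239.255) does not contain 220.141.111.232
  220.141.32.0/19 (220.141.32.0 - 220.141.63.255) does not contain 220.141.111.232
  220.140.96.0/19 (220.140.96.0 - 220.140.127.255) does not contain 220.141.111.232
  220.141.128.0/17 (220.141.128.0 - 220.141.255.255) does not contain 220.141.111.232
  220.157.0.0/16 (220.157.0.0 - 220.157.255.255) does not contain 220.141.111.232
Longest matching prefix is /13 -> next hop Router N.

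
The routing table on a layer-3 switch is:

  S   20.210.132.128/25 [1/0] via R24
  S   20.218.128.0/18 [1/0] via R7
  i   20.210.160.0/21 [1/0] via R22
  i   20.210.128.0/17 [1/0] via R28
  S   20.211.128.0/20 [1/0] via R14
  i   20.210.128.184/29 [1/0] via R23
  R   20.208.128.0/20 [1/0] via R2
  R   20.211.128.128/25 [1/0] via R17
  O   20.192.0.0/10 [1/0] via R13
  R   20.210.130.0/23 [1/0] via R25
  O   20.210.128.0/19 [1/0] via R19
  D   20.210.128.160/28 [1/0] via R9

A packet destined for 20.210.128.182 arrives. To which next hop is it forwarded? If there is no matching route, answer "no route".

R19

Routes whose prefix contains 20.210.128.182:
  20.192.0.0/10 (20.192.0.0 - 20.255.255.255) -> R13
  20.210.128.0/17 (20.210.128.0 - 20.210.255.255) -> R28
  20.210.128.0/19 (20.210.128.0 - 20.210.159.255) -> R19
More-specific entries that do NOT match:
  20.210.128.184/29 (20.210.128.184 - 20.210.128.191) does not contain 20.210.128.182
  20.210.128.160/28 (20.210.128.160 - 20.210.128.175) does not contain 20.210.128.182
  20.210.132.128/25 (20.210.132.128 - 20.210.132.255) does not contain 20.210.128.182
  20.211.128.128/25 (20.211.128.128 - 20.211.128.255) does not contain 20.210.128.182
  20.210.130.0/23 (20.210.130.0 - 20.210.131.255) does not contain 20.210.128.182
  20.210.160.0/21 (20.210.160.0 - 20.210.167.255) does not contain 20.210.128.182
  20.211.128.0/20 (20.211.128.0 - 20.211.143.255) does not contain 20.210.128.182
  20.208.128.0/20 (20.208.128.0 - 20.208.143.255) does not contain 20.210.128.182
Longest matching prefix is /19 -> next hop R19.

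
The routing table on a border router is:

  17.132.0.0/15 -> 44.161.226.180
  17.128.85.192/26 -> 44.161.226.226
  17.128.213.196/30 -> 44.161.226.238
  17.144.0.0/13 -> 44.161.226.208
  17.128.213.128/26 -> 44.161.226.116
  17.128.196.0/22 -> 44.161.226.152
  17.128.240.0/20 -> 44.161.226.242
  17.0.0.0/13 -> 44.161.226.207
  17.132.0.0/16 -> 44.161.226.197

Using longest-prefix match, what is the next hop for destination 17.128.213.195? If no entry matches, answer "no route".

No entry's prefix contains 17.128.213.195; there is no default route.

no route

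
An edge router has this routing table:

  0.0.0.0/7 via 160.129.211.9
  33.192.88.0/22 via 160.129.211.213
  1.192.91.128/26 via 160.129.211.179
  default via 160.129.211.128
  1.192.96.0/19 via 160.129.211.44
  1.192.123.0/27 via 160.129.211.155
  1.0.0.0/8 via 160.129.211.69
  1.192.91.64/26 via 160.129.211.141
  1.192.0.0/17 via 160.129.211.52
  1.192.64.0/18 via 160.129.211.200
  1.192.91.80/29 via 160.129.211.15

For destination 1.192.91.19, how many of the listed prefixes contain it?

5

Prefixes containing 1.192.91.19:
  0.0.0.0/0 (default, matches everything)
  0.0.0.0/7 (0.0.0.0 - 1.255.255.255)
  1.0.0.0/8 (1.0.0.0 - 1.255.255.255)
  1.192.0.0/17 (1.192.0.0 - 1.192.127.255)
  1.192.64.0/18 (1.192.64.0 - 1.192.127.255)
Total matching entries: 5.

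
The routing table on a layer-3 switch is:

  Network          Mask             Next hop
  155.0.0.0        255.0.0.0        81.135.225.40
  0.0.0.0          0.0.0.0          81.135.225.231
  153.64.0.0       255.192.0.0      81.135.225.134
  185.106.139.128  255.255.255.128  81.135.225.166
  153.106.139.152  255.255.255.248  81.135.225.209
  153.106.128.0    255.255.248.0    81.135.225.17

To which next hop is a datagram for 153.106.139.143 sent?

81.135.225.134

Routes whose prefix contains 153.106.139.143:
  0.0.0.0/0 (default, matches everything) -> 81.135.225.231
  153.64.0.0/10 (153.64.0.0 - 153.127.255.255) -> 81.135.225.134
More-specific entries that do NOT match:
  153.106.139.152/29 (153.106.139.152 - 153.106.139.159) does not contain 153.106.139.143
  185.106.139.128/25 (185.106.139.128 - 185.106.139.255) does not contain 153.106.139.143
  153.106.128.0/21 (153.106.128.0 - 153.106.135.255) does not contain 153.106.139.143
Longest matching prefix is /10 -> next hop 81.135.225.134.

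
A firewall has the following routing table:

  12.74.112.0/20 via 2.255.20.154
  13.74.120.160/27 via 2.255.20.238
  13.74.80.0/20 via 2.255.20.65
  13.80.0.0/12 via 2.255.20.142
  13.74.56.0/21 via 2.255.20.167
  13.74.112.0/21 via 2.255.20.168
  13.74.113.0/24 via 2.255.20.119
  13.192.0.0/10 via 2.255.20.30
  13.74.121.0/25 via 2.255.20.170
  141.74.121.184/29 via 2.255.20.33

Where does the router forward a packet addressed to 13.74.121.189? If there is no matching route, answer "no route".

No entry's prefix contains 13.74.121.189; there is no default route.

no route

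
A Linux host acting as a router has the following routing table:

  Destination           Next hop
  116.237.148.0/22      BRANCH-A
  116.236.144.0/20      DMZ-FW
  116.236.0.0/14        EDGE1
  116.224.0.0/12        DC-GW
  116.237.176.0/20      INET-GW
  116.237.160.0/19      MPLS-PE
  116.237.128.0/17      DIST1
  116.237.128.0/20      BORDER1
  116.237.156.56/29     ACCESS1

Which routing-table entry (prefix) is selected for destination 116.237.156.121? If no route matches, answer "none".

116.237.128.0/17

Entries matching 116.237.156.121:
  116.224.0.0/12 (116.224.0.0 - 116.239.255.255)
  116.236.0.0/14 (116.236.0.0 - 116.239.255.255)
  116.237.128.0/17 (116.237.128.0 - 116.237.255.255)
Most specific is 116.237.128.0/17.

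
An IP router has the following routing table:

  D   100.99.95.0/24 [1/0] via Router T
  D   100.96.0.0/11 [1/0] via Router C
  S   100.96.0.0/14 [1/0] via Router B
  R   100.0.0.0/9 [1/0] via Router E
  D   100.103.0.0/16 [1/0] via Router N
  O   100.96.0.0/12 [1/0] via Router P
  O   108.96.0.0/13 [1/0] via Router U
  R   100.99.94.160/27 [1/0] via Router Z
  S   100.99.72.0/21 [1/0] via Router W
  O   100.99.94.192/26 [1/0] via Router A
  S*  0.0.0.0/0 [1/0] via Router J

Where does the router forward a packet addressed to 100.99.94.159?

Routes whose prefix contains 100.99.94.159:
  0.0.0.0/0 (default, matches everything) -> Router J
  100.0.0.0/9 (100.0.0.0 - 100.127.255.255) -> Router E
  100.96.0.0/11 (100.96.0.0 - 100.127.255.255) -> Router C
  100.96.0.0/12 (100.96.0.0 - 100.111.255.255) -> Router P
  100.96.0.0/14 (100.96.0.0 - 100.99.255.255) -> Router B
More-specific entries that do NOT match:
  100.99.94.160/27 (100.99.94.160 - 100.99.94.191) does not contain 100.99.94.159
  100.99.94.192/26 (100.99.94.192 - 100.99.94.255) does not contain 100.99.94.159
  100.99.95.0/24 (100.99.95.0 - 100.99.95.255) does not contain 100.99.94.159
  100.99.72.0/21 (100.99.72.0 - 100.99.79.255) does not contain 100.99.94.159
  100.103.0.0/16 (100.103.0.0 - 100.103.255.255) does not contain 100.99.94.159
Longest matching prefix is /14 -> next hop Router B.

Router B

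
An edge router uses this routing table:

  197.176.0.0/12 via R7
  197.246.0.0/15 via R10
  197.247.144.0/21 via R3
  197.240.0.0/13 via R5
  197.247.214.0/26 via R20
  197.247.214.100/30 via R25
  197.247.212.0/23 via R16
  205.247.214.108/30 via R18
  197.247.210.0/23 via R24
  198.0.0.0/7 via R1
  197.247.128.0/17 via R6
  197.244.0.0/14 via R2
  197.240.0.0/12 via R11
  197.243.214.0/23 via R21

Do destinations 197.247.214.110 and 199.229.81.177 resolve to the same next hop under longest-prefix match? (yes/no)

197.247.214.110: longest match 197.247.128.0/17 -> R6
199.229.81.177: longest match 198.0.0.0/7 -> R1

no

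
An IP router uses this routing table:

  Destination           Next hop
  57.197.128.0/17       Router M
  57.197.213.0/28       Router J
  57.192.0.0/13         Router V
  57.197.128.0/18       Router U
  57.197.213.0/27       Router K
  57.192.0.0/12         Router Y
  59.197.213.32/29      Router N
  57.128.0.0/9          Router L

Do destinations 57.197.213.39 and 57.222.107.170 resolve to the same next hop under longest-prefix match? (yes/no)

no

57.197.213.39: longest match 57.197.128.0/17 -> Router M
57.222.107.170: longest match 57.128.0.0/9 -> Router L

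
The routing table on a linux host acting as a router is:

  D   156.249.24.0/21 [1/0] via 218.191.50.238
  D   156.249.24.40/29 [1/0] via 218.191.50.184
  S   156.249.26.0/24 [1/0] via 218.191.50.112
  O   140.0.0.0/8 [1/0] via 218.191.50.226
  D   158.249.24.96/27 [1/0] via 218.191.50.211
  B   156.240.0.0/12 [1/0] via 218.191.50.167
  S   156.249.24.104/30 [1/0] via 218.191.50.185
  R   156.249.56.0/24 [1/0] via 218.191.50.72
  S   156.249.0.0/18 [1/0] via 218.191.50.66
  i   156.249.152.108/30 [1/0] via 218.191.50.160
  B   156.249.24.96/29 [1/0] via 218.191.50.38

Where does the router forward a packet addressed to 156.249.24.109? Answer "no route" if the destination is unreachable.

Routes whose prefix contains 156.249.24.109:
  156.240.0.0/12 (156.240.0.0 - 156.255.255.255) -> 218.191.50.167
  156.249.0.0/18 (156.249.0.0 - 156.249.63.255) -> 218.191.50.66
  156.249.24.0/21 (156.249.24.0 - 156.249.31.255) -> 218.191.50.238
More-specific entries that do NOT match:
  156.249.24.104/30 (156.249.24.104 - 156.249.24.107) does not contain 156.249.24.109
  156.249.152.108/30 (156.249.152.108 - 156.249.152.111) does not contain 156.249.24.109
  156.249.24.40/29 (156.249.24.40 - 156.249.24.47) does not contain 156.249.24.109
  156.249.24.96/29 (156.249.24.96 - 156.249.24.103) does not contain 156.249.24.109
  158.249.24.96/27 (158.249.24.96 - 158.249.24.127) does not contain 156.249.24.109
  156.249.26.0/24 (156.249.26.0 - 156.249.26.255) does not contain 156.249.24.109
  156.249.56.0/24 (156.249.56.0 - 156.249.56.255) does not contain 156.249.24.109
Longest matching prefix is /21 -> next hop 218.191.50.238.

218.191.50.238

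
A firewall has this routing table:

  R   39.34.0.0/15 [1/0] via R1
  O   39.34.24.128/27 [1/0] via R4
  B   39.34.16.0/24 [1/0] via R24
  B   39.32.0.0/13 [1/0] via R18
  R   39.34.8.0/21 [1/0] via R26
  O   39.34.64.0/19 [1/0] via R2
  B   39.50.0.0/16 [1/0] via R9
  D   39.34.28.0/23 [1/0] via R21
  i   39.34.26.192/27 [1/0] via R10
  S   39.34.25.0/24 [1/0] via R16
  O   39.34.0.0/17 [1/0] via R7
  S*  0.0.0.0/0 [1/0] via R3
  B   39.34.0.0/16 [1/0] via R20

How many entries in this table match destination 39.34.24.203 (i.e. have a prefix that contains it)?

Prefixes containing 39.34.24.203:
  0.0.0.0/0 (default, matches everything)
  39.32.0.0/13 (39.32.0.0 - 39.39.255.255)
  39.34.0.0/15 (39.34.0.0 - 39.35.255.255)
  39.34.0.0/16 (39.34.0.0 - 39.34.255.255)
  39.34.0.0/17 (39.34.0.0 - 39.34.127.255)
Total matching entries: 5.

5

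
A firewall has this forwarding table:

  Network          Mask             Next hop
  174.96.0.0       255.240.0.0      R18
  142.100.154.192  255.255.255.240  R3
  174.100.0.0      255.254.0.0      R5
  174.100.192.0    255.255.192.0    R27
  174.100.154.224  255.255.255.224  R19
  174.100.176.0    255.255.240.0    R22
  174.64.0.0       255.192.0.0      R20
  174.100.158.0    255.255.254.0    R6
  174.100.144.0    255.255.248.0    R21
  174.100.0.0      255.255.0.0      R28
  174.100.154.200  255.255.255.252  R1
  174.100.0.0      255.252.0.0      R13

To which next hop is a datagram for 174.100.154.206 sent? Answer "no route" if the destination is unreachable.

Routes whose prefix contains 174.100.154.206:
  174.64.0.0/10 (174.64.0.0 - 174.127.255.255) -> R20
  174.96.0.0/12 (174.96.0.0 - 174.111.255.255) -> R18
  174.100.0.0/14 (174.100.0.0 - 174.103.255.255) -> R13
  174.100.0.0/15 (174.100.0.0 - 174.101.255.255) -> R5
  174.100.0.0/16 (174.100.0.0 - 174.100.255.255) -> R28
More-specific entries that do NOT match:
  174.100.154.200/30 (174.100.154.200 - 174.100.154.203) does not contain 174.100.154.206
  142.100.154.192/28 (142.100.154.192 - 142.100.154.207) does not contain 174.100.154.206
  174.100.154.224/27 (174.100.154.224 - 174.100.154.255) does not contain 174.100.154.206
  174.100.158.0/23 (174.100.158.0 - 174.100.159.255) does not contain 174.100.154.206
  174.100.144.0/21 (174.100.144.0 - 174.100.151.255) does not contain 174.100.154.206
  174.100.176.0/20 (174.100.176.0 - 174.100.191.255) does not contain 174.100.154.206
  174.100.192.0/18 (174.100.192.0 - 174.100.255.255) does not contain 174.100.154.206
Longest matching prefix is /16 -> next hop R28.

R28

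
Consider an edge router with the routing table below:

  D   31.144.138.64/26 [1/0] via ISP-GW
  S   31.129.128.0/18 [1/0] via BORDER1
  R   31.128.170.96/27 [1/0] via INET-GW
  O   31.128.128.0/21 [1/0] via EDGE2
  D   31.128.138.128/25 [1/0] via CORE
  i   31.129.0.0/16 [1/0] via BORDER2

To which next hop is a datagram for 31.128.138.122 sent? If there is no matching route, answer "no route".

no route

No entry's prefix contains 31.128.138.122; there is no default route.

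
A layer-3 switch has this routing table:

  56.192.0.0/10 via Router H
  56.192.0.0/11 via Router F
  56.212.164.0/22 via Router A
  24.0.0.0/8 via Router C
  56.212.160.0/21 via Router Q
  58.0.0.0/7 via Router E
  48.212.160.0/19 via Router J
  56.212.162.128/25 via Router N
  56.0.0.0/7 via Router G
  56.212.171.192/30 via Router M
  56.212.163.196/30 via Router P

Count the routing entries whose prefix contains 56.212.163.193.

Prefixes containing 56.212.163.193:
  56.0.0.0/7 (56.0.0.0 - 57.255.255.255)
  56.192.0.0/10 (56.192.0.0 - 56.255.255.255)
  56.192.0.0/11 (56.192.0.0 - 56.223.255.255)
  56.212.160.0/21 (56.212.160.0 - 56.212.167.255)
Total matching entries: 4.

4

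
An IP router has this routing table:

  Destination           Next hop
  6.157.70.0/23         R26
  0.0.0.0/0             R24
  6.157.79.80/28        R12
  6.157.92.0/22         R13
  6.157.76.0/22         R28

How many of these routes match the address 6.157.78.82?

Prefixes containing 6.157.78.82:
  0.0.0.0/0 (default, matches everything)
  6.157.76.0/22 (6.157.76.0 - 6.157.79.255)
Total matching entries: 2.

2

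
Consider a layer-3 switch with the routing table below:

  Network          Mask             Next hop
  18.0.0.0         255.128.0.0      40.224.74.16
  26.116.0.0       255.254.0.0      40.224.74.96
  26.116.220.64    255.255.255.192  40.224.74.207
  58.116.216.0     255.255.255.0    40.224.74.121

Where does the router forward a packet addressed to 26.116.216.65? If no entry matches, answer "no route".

Routes whose prefix contains 26.116.216.65:
  26.116.0.0/15 (26.116.0.0 - 26.117.255.255) -> 40.224.74.96
More-specific entries that do NOT match:
  26.116.220.64/26 (26.116.220.64 - 26.116.220.127) does not contain 26.116.216.65
  58.116.216.0/24 (58.116.216.0 - 58.116.216.255) does not contain 26.116.216.65
Longest matching prefix is /15 -> next hop 40.224.74.96.

40.224.74.96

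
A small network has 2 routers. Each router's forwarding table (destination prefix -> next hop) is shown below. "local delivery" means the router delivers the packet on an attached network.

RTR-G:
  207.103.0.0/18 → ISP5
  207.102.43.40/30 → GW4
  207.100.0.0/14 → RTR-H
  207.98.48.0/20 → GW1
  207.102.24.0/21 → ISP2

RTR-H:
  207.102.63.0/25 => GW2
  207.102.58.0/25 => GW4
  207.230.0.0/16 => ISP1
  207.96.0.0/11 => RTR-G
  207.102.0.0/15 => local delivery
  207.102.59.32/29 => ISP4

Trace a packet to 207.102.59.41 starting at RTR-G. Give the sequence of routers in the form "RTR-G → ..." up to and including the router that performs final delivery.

At RTR-G: longest match for 207.102.59.41 is 207.100.0.0/14 -> RTR-H
At RTR-H: longest match for 207.102.59.41 is 207.102.0.0/15 -> local delivery

RTR-G → RTR-H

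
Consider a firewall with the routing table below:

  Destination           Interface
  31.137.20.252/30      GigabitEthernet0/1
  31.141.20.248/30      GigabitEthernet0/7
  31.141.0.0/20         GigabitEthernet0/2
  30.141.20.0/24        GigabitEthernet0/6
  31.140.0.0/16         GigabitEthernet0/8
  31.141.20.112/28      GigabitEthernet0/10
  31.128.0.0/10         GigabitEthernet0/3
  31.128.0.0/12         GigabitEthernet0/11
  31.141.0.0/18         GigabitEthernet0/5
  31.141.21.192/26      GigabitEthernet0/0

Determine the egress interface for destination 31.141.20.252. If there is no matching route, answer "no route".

Routes whose prefix contains 31.141.20.252:
  31.128.0.0/10 (31.128.0.0 - 31.191.255.255) -> GigabitEthernet0/3
  31.128.0.0/12 (31.128.0.0 - 31.143.255.255) -> GigabitEthernet0/11
  31.141.0.0/18 (31.141.0.0 - 31.141.63.255) -> GigabitEthernet0/5
More-specific entries that do NOT match:
  31.137.20.252/30 (31.137.20.252 - 31.137.20.255) does not contain 31.141.20.252
  31.141.20.248/30 (31.141.20.248 - 31.141.20.251) does not contain 31.141.20.252
  31.141.20.112/28 (31.141.20.112 - 31.141.20.127) does not contain 31.141.20.252
  31.141.21.192/26 (31.141.21.192 - 31.141.21.255) does not contain 31.141.20.252
  30.141.20.0/24 (30.141.20.0 - 30.141.20.255) does not contain 31.141.20.252
  31.141.0.0/20 (31.141.0.0 - 31.141.15.255) does not contain 31.141.20.252
Longest matching prefix is /18 -> interface GigabitEthernet0/5.

GigabitEthernet0/5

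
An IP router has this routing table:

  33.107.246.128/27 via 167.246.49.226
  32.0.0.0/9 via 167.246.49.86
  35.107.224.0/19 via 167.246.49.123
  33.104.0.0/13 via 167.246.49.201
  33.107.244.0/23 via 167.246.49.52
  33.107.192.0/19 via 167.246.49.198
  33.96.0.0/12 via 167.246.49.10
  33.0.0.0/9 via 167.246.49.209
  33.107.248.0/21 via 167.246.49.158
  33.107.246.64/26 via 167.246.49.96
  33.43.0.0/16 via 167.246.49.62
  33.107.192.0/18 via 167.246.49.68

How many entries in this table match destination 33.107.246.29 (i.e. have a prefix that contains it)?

Prefixes containing 33.107.246.29:
  33.0.0.0/9 (33.0.0.0 - 33.127.255.255)
  33.96.0.0/12 (33.96.0.0 - 33.111.255.255)
  33.104.0.0/13 (33.104.0.0 - 33.111.255.255)
  33.107.192.0/18 (33.107.192.0 - 33.107.255.255)
Total matching entries: 4.

4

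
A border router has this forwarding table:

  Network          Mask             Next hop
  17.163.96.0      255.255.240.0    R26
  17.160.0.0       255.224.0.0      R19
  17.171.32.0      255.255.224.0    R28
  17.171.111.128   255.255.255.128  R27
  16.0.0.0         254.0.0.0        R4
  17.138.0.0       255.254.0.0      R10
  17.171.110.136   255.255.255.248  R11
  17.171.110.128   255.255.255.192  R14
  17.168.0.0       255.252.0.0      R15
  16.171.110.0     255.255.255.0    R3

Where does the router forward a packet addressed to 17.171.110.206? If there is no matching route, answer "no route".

R15

Routes whose prefix contains 17.171.110.206:
  16.0.0.0/7 (16.0.0.0 - 17.255.255.255) -> R4
  17.160.0.0/11 (17.160.0.0 - 17.191.255.255) -> R19
  17.168.0.0/14 (17.168.0.0 - 17.171.255.255) -> R15
More-specific entries that do NOT match:
  17.171.110.136/29 (17.171.110.136 - 17.171.110.143) does not contain 17.171.110.206
  17.171.110.128/26 (17.171.110.128 - 17.171.110.191) does not contain 17.171.110.206
  17.171.111.128/25 (17.171.111.128 - 17.171.111.255) does not contain 17.171.110.206
  16.171.110.0/24 (16.171.110.0 - 16.171.110.255) does not contain 17.171.110.206
  17.163.96.0/20 (17.163.96.0 - 17.163.111.255) does not contain 17.171.110.206
  17.171.32.0/19 (17.171.32.0 - 17.171.63.255) does not contain 17.171.110.206
  17.138.0.0/15 (17.138.0.0 - 17.139.255.255) does not contain 17.171.110.206
Longest matching prefix is /14 -> next hop R15.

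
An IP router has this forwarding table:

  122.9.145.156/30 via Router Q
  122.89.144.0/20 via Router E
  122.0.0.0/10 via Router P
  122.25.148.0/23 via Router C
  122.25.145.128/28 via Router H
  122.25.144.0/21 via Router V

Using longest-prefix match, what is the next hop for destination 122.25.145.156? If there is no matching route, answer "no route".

Router V

Routes whose prefix contains 122.25.145.156:
  122.0.0.0/10 (122.0.0.0 - 122.63.255.255) -> Router P
  122.25.144.0/21 (122.25.144.0 - 122.25.151.255) -> Router V
More-specific entries that do NOT match:
  122.9.145.156/30 (122.9.145.156 - 122.9.145.159) does not contain 122.25.145.156
  122.25.145.128/28 (122.25.145.128 - 122.25.145.143) does not contain 122.25.145.156
  122.25.148.0/23 (122.25.148.0 - 122.25.149.255) does not contain 122.25.145.156
Longest matching prefix is /21 -> next hop Router V.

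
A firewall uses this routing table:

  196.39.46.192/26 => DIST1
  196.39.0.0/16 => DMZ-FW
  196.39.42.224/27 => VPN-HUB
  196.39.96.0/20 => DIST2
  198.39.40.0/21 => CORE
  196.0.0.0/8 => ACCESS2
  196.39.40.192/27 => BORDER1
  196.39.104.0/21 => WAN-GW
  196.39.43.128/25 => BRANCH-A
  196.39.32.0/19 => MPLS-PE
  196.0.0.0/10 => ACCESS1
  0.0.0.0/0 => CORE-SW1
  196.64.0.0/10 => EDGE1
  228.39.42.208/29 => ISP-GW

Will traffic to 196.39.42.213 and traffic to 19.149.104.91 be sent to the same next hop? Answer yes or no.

196.39.42.213: longest match 196.39.32.0/19 -> MPLS-PE
19.149.104.91: longest match 0.0.0.0/0 -> CORE-SW1

no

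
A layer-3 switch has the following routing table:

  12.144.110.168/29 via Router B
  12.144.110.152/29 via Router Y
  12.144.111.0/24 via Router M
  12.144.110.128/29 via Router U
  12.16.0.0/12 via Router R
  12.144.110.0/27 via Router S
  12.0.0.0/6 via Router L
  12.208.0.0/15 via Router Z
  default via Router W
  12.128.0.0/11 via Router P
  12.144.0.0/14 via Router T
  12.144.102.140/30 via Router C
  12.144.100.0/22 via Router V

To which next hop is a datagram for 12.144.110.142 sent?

Router T

Routes whose prefix contains 12.144.110.142:
  0.0.0.0/0 (default, matches everything) -> Router W
  12.0.0.0/6 (12.0.0.0 - 15.255.255.255) -> Router L
  12.128.0.0/11 (12.128.0.0 - 12.159.255.255) -> Router P
  12.144.0.0/14 (12.144.0.0 - 12.147.255.255) -> Router T
More-specific entries that do NOT match:
  12.144.102.140/30 (12.144.102.140 - 12.144.102.143) does not contain 12.144.110.142
  12.144.110.168/29 (12.144.110.168 - 12.144.110.175) does not contain 12.144.110.142
  12.144.110.152/29 (12.144.110.152 - 12.144.110.159) does not contain 12.144.110.142
  12.144.110.128/29 (12.144.110.128 - 12.144.110.135) does not contain 12.144.110.142
  12.144.110.0/27 (12.144.110.0 - 12.144.110.31) does not contain 12.144.110.142
  12.144.111.0/24 (12.144.111.0 - 12.144.111.255) does not contain 12.144.110.142
  12.144.100.0/22 (12.144.100.0 - 12.144.103.255) does not contain 12.144.110.142
  12.208.0.0/15 (12.208.0.0 - 12.209.255.255) does not contain 12.144.110.142
Longest matching prefix is /14 -> next hop Router T.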